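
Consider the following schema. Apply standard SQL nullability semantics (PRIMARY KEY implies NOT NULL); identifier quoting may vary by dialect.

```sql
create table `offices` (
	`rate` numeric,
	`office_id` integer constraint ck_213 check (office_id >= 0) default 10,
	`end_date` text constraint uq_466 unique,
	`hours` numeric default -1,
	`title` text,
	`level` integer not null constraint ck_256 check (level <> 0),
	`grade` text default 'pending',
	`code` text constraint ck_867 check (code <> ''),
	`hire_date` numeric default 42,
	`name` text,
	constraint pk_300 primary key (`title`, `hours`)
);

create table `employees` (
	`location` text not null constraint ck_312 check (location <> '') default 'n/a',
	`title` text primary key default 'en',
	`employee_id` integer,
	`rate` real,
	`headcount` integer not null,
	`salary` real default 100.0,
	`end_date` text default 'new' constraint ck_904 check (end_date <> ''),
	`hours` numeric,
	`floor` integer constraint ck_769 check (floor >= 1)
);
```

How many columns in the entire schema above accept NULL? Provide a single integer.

offices: 7 nullable (rate, office_id, end_date, grade, code, hire_date, name — PK (title, hours) and explicit NOT NULL columns excluded).
employees: 6 nullable (employee_id, rate, salary, end_date, hours, floor — PK (title) and explicit NOT NULL columns excluded).
Total: 7 + 6 = 13.

13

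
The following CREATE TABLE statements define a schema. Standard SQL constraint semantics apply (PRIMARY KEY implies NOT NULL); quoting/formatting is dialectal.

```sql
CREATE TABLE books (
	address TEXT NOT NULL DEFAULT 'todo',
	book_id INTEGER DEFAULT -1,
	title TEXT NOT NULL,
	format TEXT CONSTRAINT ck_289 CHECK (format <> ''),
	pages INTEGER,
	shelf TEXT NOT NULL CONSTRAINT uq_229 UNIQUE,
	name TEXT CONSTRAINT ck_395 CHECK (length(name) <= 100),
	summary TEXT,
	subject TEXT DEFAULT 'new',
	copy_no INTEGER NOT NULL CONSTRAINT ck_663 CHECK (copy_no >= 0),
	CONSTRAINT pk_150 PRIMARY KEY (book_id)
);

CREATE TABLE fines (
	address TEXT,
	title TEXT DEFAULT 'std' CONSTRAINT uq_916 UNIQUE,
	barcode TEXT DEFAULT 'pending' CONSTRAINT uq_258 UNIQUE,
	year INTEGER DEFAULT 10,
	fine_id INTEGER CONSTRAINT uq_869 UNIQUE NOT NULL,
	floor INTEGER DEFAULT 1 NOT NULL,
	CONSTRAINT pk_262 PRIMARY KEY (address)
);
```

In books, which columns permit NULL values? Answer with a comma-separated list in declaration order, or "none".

format, pages, name, summary, subject

- address: declared NOT NULL → not nullable.
- book_id: part of the PRIMARY KEY, which implies NOT NULL → not nullable.
- title: declared NOT NULL → not nullable.
- format: CHECK does not forbid NULL (a CHECK constraint passes when its expression is NULL) → nullable.
- pages: no NOT NULL constraint applies → nullable.
- shelf: declared NOT NULL → not nullable.
- name: CHECK does not forbid NULL (a CHECK constraint passes when its expression is NULL) → nullable.
- summary: no NOT NULL constraint applies → nullable.
- subject: DEFAULT only fills an omitted column; an explicit NULL is still allowed → nullable.
- copy_no: declared NOT NULL → not nullable.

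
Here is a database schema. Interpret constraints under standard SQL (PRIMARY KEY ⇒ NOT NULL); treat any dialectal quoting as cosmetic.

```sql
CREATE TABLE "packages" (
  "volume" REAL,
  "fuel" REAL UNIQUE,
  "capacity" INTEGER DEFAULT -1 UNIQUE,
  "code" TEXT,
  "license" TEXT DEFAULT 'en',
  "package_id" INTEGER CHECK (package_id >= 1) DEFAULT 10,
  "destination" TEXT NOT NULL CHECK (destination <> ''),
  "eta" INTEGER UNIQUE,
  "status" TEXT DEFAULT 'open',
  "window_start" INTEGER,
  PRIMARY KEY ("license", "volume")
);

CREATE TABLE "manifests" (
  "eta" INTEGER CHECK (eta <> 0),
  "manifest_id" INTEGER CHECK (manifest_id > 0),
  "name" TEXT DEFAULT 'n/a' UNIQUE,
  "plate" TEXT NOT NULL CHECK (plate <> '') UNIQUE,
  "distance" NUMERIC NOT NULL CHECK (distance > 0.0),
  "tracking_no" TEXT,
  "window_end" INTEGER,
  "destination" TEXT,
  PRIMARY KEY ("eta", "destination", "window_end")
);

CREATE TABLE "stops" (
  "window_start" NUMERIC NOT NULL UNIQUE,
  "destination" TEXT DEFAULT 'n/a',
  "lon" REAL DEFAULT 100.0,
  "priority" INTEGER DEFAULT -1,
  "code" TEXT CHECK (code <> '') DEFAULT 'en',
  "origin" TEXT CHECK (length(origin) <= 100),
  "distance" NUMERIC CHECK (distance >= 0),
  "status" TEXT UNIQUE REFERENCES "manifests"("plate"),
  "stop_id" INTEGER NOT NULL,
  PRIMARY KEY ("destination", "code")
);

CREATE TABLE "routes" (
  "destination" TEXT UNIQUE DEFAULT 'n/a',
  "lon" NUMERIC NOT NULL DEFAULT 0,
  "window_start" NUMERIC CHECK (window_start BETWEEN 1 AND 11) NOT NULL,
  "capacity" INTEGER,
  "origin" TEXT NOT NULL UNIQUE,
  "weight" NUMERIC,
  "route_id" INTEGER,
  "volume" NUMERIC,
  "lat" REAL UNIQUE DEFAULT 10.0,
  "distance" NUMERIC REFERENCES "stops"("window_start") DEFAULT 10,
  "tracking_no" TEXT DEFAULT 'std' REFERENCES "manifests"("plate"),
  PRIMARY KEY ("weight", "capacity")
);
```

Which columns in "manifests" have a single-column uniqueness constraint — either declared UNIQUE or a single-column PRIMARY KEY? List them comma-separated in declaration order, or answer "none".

- eta: part of a composite PRIMARY KEY — only the tuple is unique, not this column on its own.
- manifest_id: no UNIQUE or single-column PK constraint.
- name: declared UNIQUE → unique.
- plate: declared UNIQUE → unique.
- distance: no UNIQUE or single-column PK constraint.
- tracking_no: no UNIQUE or single-column PK constraint.
- window_end: part of a composite PRIMARY KEY — only the tuple is unique, not this column on its own.
- destination: part of a composite PRIMARY KEY — only the tuple is unique, not this column on its own.

name, plate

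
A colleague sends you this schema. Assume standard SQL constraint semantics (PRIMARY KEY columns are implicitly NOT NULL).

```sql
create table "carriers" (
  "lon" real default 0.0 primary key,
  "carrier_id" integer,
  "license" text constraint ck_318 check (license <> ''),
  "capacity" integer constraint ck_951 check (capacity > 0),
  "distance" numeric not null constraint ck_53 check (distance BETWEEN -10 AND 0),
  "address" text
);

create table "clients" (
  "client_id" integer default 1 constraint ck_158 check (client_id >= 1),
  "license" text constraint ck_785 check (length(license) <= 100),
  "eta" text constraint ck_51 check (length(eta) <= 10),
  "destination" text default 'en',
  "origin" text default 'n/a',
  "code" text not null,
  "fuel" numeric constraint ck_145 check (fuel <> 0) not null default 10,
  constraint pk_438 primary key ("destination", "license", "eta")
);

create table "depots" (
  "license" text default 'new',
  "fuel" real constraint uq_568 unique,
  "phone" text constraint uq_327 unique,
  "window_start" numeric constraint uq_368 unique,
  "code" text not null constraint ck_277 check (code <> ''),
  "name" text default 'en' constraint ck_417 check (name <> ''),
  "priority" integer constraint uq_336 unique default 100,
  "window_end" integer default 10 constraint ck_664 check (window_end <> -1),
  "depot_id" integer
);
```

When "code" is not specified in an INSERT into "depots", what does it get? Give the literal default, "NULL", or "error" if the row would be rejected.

code has no DEFAULT clause.
Omitting it would insert NULL, but it is declared NOT NULL, so the INSERT fails.

error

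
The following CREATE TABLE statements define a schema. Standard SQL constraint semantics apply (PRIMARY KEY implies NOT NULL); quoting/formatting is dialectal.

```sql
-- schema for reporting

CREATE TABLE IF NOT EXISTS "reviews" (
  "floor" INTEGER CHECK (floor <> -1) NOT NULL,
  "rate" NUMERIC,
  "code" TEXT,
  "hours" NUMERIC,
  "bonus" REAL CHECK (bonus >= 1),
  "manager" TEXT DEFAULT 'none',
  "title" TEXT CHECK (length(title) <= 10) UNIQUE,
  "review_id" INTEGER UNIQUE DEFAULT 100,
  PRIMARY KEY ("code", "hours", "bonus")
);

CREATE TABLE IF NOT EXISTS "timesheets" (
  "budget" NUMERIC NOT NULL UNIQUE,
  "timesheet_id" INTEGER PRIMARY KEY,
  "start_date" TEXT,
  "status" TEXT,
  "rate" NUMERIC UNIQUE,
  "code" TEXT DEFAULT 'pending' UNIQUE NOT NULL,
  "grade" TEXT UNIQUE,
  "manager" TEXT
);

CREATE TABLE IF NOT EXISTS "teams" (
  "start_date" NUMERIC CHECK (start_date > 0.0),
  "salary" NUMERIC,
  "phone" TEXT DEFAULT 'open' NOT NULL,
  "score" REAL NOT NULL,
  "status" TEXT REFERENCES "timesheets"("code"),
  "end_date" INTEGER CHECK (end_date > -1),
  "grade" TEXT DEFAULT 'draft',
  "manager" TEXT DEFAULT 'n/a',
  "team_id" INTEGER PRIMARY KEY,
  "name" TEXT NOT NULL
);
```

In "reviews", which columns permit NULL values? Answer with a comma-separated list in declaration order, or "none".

rate, manager, title, review_id

- floor: declared NOT NULL → not nullable.
- rate: no NOT NULL constraint applies → nullable.
- code: part of the PRIMARY KEY, which implies NOT NULL → not nullable.
- hours: part of the PRIMARY KEY, which implies NOT NULL → not nullable.
- bonus: part of the PRIMARY KEY, which implies NOT NULL → not nullable.
- manager: DEFAULT only fills an omitted column; an explicit NULL is still allowed → nullable.
- title: CHECK does not forbid NULL (a CHECK constraint passes when its expression is NULL) → nullable.
- review_id: UNIQUE does not imply NOT NULL → nullable.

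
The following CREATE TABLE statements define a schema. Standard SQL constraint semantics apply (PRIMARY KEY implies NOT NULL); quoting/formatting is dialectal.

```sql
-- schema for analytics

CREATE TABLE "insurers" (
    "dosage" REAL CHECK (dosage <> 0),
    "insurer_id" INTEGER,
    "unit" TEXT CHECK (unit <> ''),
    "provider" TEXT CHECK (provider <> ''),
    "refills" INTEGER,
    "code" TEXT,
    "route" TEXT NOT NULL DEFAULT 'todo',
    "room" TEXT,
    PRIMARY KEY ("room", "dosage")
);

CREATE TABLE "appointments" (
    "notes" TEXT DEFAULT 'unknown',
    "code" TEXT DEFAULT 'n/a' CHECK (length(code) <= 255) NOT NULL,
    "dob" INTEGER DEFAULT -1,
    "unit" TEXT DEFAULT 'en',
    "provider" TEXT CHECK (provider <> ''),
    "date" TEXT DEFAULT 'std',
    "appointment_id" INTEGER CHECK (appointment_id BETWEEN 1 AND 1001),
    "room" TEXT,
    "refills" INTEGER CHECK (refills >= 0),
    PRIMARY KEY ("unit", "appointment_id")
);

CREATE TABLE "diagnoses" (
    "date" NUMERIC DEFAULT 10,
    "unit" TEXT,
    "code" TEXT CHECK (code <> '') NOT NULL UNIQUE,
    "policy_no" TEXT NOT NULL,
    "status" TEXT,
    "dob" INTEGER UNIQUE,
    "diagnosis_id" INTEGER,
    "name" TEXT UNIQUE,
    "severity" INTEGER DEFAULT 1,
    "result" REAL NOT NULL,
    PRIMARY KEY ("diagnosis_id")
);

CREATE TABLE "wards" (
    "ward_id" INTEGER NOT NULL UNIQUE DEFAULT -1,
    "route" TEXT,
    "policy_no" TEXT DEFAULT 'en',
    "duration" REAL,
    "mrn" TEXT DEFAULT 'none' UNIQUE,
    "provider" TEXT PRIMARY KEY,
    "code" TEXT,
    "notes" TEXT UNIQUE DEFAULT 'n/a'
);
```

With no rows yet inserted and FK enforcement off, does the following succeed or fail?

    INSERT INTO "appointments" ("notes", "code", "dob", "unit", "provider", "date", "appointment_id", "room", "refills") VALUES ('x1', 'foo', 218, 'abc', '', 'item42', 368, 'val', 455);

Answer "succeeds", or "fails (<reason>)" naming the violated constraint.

The value '' for provider violates CHECK (provider <> '').

fails (CHECK on provider)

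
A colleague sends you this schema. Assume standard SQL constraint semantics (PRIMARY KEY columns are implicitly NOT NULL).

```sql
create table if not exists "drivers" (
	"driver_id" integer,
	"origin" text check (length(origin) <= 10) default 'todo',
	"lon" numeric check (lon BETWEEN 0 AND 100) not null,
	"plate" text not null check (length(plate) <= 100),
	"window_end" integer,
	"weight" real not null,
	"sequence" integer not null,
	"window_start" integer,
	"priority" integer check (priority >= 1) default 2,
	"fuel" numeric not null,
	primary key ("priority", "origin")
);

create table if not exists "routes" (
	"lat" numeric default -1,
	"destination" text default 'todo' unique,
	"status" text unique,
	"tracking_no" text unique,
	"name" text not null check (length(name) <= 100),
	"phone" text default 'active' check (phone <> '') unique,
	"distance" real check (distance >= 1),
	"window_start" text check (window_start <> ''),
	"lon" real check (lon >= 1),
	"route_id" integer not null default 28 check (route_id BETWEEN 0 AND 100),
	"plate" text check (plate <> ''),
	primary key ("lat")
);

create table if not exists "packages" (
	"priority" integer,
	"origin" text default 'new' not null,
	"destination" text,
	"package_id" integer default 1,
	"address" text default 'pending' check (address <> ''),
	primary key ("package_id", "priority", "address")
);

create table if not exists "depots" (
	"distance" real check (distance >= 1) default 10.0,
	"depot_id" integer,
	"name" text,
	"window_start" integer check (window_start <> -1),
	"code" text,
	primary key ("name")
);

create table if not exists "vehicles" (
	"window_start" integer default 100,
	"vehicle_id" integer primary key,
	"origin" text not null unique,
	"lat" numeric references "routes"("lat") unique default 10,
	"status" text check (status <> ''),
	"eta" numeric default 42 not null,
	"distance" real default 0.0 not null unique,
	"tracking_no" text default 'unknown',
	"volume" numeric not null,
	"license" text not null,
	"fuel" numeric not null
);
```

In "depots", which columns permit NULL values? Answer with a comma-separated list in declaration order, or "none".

distance, depot_id, window_start, code

- distance: CHECK does not forbid NULL (a CHECK constraint passes when its expression is NULL) → nullable.
- depot_id: no NOT NULL constraint applies → nullable.
- name: part of the PRIMARY KEY, which implies NOT NULL → not nullable.
- window_start: CHECK does not forbid NULL (a CHECK constraint passes when its expression is NULL) → nullable.
- code: no NOT NULL constraint applies → nullable.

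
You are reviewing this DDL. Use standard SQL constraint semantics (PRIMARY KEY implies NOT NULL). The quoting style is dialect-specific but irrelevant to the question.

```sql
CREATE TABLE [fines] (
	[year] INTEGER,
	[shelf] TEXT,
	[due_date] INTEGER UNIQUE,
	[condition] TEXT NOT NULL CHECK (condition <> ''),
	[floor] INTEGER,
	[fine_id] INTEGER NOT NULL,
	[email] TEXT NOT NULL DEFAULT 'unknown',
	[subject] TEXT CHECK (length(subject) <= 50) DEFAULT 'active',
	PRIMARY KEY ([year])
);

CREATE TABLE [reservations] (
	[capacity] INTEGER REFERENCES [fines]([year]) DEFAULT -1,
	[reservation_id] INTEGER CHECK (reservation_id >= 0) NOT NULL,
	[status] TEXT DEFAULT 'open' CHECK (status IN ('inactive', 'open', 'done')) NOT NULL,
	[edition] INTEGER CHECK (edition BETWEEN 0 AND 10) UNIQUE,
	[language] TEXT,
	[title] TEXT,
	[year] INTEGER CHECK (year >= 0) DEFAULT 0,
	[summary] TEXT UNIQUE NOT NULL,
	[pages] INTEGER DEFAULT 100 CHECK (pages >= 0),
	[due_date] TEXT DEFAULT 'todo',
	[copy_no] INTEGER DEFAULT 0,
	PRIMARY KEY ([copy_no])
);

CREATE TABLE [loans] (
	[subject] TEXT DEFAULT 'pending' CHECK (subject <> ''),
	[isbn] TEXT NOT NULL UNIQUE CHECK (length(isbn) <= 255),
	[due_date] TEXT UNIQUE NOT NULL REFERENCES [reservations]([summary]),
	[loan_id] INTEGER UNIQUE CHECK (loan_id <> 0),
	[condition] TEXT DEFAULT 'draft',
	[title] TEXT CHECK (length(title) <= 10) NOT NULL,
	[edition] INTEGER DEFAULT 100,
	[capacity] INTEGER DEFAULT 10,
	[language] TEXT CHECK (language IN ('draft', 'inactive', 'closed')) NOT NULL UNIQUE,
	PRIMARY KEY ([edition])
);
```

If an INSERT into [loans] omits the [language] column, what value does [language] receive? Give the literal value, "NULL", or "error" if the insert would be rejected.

language has no DEFAULT clause.
Omitting it would insert NULL, but it is declared NOT NULL, so the INSERT fails.

error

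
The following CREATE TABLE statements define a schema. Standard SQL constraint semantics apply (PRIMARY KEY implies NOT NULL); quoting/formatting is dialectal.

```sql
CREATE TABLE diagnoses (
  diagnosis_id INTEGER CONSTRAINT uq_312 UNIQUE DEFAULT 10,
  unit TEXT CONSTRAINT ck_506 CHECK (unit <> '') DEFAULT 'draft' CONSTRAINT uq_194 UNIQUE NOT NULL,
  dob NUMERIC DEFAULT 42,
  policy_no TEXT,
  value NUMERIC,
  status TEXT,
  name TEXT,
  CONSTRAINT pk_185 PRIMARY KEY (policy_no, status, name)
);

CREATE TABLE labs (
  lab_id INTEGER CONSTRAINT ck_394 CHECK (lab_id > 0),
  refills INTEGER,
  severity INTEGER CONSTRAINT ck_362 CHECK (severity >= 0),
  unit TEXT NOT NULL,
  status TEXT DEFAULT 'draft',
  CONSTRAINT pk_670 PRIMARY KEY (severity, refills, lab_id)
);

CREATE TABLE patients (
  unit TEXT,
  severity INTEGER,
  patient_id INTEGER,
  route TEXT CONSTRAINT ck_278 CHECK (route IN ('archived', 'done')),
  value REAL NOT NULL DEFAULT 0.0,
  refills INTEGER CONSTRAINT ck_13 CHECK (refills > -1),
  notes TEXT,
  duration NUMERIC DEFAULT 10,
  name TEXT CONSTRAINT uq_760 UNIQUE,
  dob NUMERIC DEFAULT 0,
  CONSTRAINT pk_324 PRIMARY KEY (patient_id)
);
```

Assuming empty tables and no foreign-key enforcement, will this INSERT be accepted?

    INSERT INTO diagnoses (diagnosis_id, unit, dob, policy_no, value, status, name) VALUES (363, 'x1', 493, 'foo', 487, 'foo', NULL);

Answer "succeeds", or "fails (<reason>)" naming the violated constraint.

fails (NOT NULL on name)

name is explicitly set to NULL, but name is part of the PRIMARY KEY (implied NOT NULL).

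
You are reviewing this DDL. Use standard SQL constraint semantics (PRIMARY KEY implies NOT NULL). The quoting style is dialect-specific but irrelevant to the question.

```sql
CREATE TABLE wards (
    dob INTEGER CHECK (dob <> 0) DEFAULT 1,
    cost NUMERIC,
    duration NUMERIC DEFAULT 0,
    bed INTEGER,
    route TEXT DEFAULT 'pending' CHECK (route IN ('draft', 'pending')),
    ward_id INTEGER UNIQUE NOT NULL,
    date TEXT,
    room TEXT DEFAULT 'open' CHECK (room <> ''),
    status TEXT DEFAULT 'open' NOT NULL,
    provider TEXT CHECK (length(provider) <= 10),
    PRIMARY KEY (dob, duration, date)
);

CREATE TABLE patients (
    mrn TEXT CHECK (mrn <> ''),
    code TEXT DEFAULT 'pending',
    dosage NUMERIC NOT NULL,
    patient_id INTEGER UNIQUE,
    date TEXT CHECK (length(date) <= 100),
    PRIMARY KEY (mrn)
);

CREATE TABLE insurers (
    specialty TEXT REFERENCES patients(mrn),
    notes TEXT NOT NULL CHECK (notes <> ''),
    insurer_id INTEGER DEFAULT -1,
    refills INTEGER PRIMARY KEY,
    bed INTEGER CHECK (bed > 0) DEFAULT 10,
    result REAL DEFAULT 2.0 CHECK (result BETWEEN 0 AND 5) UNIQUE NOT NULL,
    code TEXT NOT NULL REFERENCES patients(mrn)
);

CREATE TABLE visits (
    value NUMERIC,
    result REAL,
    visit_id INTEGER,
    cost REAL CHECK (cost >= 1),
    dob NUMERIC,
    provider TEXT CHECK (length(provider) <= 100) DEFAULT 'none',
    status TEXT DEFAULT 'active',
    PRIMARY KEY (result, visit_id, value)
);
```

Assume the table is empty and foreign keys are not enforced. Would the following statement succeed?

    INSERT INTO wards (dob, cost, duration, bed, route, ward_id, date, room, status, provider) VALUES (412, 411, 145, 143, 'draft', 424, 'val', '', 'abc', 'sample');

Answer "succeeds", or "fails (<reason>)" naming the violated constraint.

The value '' for room violates CHECK (room <> '').

fails (CHECK on room)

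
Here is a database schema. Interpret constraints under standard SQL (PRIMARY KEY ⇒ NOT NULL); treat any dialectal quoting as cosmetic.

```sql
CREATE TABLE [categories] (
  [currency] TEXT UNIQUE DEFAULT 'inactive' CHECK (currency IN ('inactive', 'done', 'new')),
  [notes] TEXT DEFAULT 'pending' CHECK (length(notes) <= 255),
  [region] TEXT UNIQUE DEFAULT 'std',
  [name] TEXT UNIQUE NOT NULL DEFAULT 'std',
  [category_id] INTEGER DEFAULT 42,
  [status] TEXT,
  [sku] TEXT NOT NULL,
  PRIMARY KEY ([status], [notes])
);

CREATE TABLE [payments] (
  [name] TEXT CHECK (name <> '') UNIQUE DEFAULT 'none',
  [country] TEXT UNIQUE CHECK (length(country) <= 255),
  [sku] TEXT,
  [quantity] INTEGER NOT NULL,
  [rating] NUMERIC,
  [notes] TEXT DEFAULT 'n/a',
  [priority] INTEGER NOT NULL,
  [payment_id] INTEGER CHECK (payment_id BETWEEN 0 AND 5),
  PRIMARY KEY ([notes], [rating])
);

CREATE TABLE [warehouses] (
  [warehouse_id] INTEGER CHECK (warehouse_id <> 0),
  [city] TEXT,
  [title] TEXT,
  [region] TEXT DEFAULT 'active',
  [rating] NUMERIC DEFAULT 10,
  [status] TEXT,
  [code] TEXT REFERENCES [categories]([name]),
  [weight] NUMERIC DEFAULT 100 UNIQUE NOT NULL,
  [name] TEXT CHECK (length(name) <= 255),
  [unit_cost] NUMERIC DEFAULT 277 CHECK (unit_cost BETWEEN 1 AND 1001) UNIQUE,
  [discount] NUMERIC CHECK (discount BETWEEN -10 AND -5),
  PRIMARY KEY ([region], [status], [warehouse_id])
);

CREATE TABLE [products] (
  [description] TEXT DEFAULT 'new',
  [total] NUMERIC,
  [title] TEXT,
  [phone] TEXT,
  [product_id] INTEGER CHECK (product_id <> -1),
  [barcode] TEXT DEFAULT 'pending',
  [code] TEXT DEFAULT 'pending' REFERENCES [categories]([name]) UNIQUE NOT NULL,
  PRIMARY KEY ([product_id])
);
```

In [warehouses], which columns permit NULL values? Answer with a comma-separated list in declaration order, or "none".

city, title, rating, code, name, unit_cost, discount

- warehouse_id: part of the PRIMARY KEY, which implies NOT NULL → not nullable.
- city: no NOT NULL constraint applies → nullable.
- title: no NOT NULL constraint applies → nullable.
- region: part of the PRIMARY KEY, which implies NOT NULL → not nullable.
- rating: DEFAULT only fills an omitted column; an explicit NULL is still allowed → nullable.
- status: part of the PRIMARY KEY, which implies NOT NULL → not nullable.
- code: a foreign key column may be NULL unless separately constrained → nullable.
- weight: declared NOT NULL → not nullable.
- name: CHECK does not forbid NULL (a CHECK constraint passes when its expression is NULL) → nullable.
- unit_cost: CHECK does not forbid NULL (a CHECK constraint passes when its expression is NULL) → nullable.
- discount: CHECK does not forbid NULL (a CHECK constraint passes when its expression is NULL) → nullable.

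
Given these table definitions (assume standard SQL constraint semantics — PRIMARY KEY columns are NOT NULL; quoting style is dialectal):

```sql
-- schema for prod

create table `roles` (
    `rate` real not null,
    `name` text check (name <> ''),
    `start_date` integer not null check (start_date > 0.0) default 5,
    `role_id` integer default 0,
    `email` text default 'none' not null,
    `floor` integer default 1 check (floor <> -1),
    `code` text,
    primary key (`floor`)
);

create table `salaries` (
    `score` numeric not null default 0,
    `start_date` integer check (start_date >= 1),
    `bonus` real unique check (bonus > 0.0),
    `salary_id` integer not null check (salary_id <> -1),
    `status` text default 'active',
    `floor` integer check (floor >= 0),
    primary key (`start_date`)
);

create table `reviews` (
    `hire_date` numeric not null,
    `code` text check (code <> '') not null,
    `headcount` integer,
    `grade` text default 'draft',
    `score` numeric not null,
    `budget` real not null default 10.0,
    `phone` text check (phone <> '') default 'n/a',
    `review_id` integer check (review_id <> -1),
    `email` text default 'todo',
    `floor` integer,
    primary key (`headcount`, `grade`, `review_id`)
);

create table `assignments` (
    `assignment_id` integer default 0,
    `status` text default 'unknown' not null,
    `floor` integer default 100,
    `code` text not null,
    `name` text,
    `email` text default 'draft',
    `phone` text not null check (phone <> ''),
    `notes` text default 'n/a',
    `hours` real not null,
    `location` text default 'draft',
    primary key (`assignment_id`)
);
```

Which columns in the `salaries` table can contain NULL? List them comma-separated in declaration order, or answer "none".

- score: declared NOT NULL → not nullable.
- start_date: part of the PRIMARY KEY, which implies NOT NULL → not nullable.
- bonus: CHECK does not forbid NULL (a CHECK constraint passes when its expression is NULL) → nullable.
- salary_id: declared NOT NULL → not nullable.
- status: DEFAULT only fills an omitted column; an explicit NULL is still allowed → nullable.
- floor: CHECK does not forbid NULL (a CHECK constraint passes when its expression is NULL) → nullable.

bonus, status, floor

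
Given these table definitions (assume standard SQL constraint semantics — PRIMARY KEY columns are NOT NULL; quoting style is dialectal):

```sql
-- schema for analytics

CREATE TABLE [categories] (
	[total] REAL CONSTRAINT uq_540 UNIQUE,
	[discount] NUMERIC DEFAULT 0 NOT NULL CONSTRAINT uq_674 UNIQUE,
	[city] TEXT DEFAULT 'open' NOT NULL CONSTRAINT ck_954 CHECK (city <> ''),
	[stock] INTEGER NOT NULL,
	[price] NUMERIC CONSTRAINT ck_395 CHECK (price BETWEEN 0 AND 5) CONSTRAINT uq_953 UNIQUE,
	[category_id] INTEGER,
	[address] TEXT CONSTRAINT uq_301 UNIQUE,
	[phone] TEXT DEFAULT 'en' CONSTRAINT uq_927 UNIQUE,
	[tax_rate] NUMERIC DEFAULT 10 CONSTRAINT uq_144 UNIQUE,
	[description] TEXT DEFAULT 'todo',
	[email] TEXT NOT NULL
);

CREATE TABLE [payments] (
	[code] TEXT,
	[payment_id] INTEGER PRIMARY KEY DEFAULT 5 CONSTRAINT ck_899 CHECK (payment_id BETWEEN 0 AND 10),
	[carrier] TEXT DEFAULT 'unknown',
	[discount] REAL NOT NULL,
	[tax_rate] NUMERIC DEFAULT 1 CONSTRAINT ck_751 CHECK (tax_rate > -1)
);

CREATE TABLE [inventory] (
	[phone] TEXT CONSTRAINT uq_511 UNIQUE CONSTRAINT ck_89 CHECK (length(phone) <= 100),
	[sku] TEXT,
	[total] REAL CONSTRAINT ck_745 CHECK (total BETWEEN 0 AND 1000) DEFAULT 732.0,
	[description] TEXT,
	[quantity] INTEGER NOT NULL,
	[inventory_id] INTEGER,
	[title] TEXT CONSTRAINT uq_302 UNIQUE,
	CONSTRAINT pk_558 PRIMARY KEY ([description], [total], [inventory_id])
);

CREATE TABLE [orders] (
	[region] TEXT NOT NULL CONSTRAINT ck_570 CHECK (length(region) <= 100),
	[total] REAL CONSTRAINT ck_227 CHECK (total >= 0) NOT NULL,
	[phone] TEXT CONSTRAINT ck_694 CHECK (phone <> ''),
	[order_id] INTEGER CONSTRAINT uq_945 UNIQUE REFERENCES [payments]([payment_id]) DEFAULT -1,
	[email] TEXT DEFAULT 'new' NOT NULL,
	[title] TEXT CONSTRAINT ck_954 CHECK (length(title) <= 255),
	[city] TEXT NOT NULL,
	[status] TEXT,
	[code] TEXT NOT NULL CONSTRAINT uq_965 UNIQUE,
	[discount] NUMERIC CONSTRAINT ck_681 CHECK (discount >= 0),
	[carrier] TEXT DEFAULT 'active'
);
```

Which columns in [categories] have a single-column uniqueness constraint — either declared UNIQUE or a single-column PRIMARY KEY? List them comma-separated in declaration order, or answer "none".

- total: declared UNIQUE → unique.
- discount: declared UNIQUE → unique.
- city: no UNIQUE or single-column PK constraint.
- stock: no UNIQUE or single-column PK constraint.
- price: declared UNIQUE → unique.
- category_id: no UNIQUE or single-column PK constraint.
- address: declared UNIQUE → unique.
- phone: declared UNIQUE → unique.
- tax_rate: declared UNIQUE → unique.
- description: no UNIQUE or single-column PK constraint.
- email: no UNIQUE or single-column PK constraint.

total, discount, price, address, phone, tax_rate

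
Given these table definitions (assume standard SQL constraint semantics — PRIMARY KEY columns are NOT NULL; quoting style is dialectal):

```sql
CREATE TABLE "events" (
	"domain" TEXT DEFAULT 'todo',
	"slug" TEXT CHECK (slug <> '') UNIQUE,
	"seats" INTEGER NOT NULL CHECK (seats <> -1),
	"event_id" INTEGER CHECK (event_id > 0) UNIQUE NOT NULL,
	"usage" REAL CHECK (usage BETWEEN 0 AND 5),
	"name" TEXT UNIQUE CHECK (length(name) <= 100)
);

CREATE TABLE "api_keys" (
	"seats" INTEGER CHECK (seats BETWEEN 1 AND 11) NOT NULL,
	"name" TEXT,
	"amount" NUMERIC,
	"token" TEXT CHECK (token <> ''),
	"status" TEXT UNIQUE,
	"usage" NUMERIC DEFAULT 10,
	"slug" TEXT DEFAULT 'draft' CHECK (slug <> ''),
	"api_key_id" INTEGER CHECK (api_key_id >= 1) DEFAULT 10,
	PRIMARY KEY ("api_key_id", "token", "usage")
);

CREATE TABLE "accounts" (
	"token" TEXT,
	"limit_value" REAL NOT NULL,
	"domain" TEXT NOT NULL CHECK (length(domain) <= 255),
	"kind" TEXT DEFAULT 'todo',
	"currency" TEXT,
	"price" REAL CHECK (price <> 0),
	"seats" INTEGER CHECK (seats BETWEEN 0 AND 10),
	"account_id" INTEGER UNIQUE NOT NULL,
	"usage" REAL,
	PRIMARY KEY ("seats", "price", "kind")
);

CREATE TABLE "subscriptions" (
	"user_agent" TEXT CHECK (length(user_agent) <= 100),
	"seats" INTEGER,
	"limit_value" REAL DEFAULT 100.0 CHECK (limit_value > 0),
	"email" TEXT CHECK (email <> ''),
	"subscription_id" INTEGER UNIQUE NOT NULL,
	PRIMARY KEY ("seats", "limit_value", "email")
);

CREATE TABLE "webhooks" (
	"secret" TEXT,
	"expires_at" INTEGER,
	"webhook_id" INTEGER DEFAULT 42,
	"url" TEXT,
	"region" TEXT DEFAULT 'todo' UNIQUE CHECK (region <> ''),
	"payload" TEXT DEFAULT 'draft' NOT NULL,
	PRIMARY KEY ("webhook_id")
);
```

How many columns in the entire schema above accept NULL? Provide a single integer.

16

events: 4 nullable (domain, slug, usage, name — PK none and explicit NOT NULL columns excluded).
api_keys: 4 nullable (name, amount, status, slug — PK (api_key_id, token, usage) and explicit NOT NULL columns excluded).
accounts: 3 nullable (token, currency, usage — PK (seats, price, kind) and explicit NOT NULL columns excluded).
subscriptions: 1 nullable (user_agent — PK (seats, limit_value, email) and explicit NOT NULL columns excluded).
webhooks: 4 nullable (secret, expires_at, url, region — PK (webhook_id) and explicit NOT NULL columns excluded).
Total: 4 + 4 + 3 + 1 + 4 = 16.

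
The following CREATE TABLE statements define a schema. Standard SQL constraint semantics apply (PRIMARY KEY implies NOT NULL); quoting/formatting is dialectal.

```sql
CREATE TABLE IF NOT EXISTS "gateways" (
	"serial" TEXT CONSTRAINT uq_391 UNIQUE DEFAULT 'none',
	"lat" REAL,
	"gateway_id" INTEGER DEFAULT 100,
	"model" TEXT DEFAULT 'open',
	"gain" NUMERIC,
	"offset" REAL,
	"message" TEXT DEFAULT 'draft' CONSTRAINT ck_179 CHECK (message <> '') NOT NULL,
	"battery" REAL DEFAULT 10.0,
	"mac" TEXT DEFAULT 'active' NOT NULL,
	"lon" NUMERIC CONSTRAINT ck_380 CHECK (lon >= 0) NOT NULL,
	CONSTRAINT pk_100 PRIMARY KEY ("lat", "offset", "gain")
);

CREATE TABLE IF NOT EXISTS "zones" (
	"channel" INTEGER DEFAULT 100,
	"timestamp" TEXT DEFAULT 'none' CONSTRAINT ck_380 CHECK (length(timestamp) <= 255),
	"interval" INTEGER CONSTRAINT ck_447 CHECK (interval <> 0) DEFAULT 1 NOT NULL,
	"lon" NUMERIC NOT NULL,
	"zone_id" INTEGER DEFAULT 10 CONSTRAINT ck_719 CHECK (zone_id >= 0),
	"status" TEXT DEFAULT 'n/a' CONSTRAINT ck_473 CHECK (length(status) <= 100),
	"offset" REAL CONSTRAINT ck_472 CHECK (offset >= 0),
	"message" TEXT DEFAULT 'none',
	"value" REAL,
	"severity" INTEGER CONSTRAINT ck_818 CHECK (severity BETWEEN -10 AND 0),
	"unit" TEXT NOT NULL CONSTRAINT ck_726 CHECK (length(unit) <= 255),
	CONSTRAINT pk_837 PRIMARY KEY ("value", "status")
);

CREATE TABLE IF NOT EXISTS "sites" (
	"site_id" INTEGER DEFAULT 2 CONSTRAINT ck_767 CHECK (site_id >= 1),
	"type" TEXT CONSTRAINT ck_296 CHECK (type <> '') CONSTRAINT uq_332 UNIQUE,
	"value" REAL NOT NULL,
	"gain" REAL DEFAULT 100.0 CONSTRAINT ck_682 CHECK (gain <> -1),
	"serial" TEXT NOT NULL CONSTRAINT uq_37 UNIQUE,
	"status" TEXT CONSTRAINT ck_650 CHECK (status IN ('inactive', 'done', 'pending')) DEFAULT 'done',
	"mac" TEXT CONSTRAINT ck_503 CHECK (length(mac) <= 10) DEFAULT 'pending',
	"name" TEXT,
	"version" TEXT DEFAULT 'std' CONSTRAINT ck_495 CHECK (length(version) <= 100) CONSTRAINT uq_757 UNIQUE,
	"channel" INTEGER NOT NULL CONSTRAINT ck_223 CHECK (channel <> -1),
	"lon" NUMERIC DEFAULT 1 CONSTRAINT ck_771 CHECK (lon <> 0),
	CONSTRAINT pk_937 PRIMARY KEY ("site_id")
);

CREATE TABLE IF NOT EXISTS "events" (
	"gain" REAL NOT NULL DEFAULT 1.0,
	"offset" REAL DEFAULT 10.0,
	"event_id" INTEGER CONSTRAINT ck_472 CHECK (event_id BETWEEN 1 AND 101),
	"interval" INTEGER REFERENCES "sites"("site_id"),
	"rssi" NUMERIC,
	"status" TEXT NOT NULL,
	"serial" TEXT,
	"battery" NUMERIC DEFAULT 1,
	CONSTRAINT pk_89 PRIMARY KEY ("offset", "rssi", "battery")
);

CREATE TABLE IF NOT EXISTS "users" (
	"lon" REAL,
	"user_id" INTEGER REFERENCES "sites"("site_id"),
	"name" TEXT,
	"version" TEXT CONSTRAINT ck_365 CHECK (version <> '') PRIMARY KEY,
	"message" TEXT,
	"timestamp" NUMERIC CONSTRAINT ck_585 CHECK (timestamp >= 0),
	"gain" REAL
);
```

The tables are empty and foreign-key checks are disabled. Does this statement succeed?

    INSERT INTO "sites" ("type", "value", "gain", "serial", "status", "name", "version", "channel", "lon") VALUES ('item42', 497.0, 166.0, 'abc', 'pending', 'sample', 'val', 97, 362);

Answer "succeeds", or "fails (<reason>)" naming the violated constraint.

succeeds

NOT NULL columns: channel is supplied; serial is supplied; site_id defaults to 2; value is supplied.
CHECK constraints: 'item42' satisfies (type <> ''); 166.0 satisfies (gain <> -1); 'pending' satisfies (status IN ('inactive', 'done', 'pending')); 'val' satisfies (length(version) <= 100); 97 satisfies (channel <> -1); 362 satisfies (lon <> 0).
No constraint is violated.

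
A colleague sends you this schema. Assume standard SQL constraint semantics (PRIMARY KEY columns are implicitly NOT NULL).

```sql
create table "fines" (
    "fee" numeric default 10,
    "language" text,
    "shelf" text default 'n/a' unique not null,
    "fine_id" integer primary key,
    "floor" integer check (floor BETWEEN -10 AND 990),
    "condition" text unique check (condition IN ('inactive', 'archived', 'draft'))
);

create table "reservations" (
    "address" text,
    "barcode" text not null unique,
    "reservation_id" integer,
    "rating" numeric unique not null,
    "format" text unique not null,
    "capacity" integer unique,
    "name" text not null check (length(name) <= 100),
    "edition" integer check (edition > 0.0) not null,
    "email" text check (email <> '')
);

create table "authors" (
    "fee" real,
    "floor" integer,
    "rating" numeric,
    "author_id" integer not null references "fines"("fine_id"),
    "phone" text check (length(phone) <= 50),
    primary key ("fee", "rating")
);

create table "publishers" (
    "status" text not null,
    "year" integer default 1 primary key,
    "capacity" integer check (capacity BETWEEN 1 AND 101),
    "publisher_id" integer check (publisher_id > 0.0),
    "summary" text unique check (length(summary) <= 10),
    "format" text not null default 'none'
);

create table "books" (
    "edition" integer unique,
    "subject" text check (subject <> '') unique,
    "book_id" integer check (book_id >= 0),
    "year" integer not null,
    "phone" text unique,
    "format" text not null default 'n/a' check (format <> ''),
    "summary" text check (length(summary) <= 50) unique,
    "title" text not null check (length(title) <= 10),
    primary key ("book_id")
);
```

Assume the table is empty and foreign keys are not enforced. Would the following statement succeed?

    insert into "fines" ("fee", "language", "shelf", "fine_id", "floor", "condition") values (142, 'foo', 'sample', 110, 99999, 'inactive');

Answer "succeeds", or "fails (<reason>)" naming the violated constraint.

The value 99999 for floor violates CHECK (floor BETWEEN -10 AND 990).

fails (CHECK on floor)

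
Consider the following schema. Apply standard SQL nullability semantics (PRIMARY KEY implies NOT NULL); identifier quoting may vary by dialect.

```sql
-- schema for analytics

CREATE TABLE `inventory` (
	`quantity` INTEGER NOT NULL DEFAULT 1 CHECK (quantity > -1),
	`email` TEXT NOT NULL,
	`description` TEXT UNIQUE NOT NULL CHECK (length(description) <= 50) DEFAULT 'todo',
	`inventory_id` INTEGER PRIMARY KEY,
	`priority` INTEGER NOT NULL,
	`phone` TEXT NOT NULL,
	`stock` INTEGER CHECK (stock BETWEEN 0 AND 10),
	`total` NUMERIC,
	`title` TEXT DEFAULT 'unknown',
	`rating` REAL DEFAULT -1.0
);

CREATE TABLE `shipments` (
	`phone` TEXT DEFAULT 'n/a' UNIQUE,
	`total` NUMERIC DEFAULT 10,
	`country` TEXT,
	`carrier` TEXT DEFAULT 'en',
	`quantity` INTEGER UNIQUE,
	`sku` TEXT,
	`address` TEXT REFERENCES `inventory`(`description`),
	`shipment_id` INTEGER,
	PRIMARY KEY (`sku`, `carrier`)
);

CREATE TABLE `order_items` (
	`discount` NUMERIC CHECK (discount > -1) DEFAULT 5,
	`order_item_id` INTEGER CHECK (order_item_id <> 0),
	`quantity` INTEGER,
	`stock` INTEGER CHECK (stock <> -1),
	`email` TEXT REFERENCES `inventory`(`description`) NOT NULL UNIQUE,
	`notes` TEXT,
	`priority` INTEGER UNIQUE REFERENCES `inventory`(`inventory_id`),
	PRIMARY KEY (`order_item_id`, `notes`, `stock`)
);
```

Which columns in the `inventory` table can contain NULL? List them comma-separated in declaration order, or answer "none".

- quantity: declared NOT NULL → not nullable.
- email: declared NOT NULL → not nullable.
- description: declared NOT NULL → not nullable.
- inventory_id: part of the PRIMARY KEY, which implies NOT NULL → not nullable.
- priority: declared NOT NULL → not nullable.
- phone: declared NOT NULL → not nullable.
- stock: CHECK does not forbid NULL (a CHECK constraint passes when its expression is NULL) → nullable.
- total: no NOT NULL constraint applies → nullable.
- title: DEFAULT only fills an omitted column; an explicit NULL is still allowed → nullable.
- rating: DEFAULT only fills an omitted column; an explicit NULL is still allowed → nullable.

stock, total, title, rating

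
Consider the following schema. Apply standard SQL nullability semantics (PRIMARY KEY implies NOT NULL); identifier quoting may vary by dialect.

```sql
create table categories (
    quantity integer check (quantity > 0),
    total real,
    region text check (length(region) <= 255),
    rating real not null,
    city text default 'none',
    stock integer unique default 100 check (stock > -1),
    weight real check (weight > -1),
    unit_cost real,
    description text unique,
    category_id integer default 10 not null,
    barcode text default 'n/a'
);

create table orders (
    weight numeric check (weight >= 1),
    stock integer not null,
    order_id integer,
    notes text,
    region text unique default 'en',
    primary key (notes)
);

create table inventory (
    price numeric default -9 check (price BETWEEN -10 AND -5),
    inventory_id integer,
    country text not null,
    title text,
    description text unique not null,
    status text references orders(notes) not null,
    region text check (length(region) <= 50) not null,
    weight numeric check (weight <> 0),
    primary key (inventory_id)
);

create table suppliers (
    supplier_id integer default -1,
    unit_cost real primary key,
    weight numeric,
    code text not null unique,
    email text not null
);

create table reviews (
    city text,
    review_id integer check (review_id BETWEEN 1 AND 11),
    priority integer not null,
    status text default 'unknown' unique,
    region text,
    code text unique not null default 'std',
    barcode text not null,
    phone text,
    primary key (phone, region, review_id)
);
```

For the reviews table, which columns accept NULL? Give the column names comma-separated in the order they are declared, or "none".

city, status

- city: no NOT NULL constraint applies → nullable.
- review_id: part of the PRIMARY KEY, which implies NOT NULL → not nullable.
- priority: declared NOT NULL → not nullable.
- status: UNIQUE does not imply NOT NULL → nullable.
- region: part of the PRIMARY KEY, which implies NOT NULL → not nullable.
- code: declared NOT NULL → not nullable.
- barcode: declared NOT NULL → not nullable.
- phone: part of the PRIMARY KEY, which implies NOT NULL → not nullable.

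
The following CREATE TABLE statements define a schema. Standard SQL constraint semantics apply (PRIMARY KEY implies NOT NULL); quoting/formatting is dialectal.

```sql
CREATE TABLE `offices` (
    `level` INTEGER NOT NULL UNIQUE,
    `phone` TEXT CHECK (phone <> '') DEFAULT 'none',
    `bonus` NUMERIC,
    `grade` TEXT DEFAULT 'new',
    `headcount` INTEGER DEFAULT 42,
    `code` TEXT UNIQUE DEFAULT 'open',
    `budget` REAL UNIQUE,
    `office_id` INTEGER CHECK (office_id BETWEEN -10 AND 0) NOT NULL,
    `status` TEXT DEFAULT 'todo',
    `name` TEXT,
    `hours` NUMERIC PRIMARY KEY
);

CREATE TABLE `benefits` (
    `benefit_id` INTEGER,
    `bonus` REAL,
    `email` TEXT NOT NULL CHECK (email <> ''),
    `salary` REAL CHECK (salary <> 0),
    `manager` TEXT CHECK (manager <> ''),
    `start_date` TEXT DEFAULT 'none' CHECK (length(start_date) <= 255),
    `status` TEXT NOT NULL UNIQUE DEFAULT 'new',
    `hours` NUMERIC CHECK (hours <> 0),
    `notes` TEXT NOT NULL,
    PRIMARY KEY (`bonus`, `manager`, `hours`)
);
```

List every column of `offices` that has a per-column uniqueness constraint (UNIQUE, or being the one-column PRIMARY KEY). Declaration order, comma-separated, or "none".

level, code, budget, hours

- level: declared UNIQUE → unique.
- phone: no UNIQUE or single-column PK constraint.
- bonus: no UNIQUE or single-column PK constraint.
- grade: no UNIQUE or single-column PK constraint.
- headcount: no UNIQUE or single-column PK constraint.
- code: declared UNIQUE → unique.
- budget: declared UNIQUE → unique.
- office_id: no UNIQUE or single-column PK constraint.
- status: no UNIQUE or single-column PK constraint.
- name: no UNIQUE or single-column PK constraint.
- hours: single-column PRIMARY KEY → unique.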